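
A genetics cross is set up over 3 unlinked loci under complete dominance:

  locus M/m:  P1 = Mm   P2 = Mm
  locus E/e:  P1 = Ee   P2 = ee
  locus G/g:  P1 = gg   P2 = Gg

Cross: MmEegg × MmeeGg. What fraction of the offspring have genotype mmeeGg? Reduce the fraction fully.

MmEegg gametes: MEg×2, Meg×2, mEg×2, meg×2
MmeeGg gametes: MeG×2, Meg×2, meG×2, meg×2
MmEegg×MmeeGg grid (8·8=64): MMEeGg=4 MMEegg=4 MMeeGg=4 MMeegg=4 MmEeGg=8 MmEegg=8 MmeeGg=8 Mmeegg=8 mmEeGg=4 mmEegg=4 mmeeGg=4 mmeegg=4
mmeeGg hits 4/64; gcd=4; 4÷4/64÷4 = 1/16

P(mmeeGg) = 1/16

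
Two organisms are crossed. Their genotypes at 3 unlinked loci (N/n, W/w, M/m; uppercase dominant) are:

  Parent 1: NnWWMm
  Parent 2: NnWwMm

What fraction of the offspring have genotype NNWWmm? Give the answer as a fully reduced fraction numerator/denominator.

P(NNWWmm) = 1/32

NnWWMm gametes: NWM×2, NWm×2, nWM×2, nWm×2
NnWwMm gametes: NWM×1, NWm×1, NwM×1, Nwm×1, nWM×1, nWm×1, nwM×1, nwm×1
NnWWMm×NnWwMm grid (8·8=64): NNWWMM=2 NNWWMm=4 NNWWmm=2 NNWwMM=2 NNWwMm=4 NNWwmm=2 NnWWMM=4 NnWWMm=8 NnWWmm=4 NnWwMM=4 NnWwMm=8 NnWwmm=4 nnWWMM=2 nnWWMm=4 nnWWmm=2 nnWwMM=2 nnWwMm=4 nnWwmm=2
NNWWmm hits 2/64; gcd=2; 2÷2/64÷2 = 1/32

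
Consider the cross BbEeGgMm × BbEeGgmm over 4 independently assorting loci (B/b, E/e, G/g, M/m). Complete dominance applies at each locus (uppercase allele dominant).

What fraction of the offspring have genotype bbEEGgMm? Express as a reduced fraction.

P(bbEEGgMm) = 1/64

BbEeGgMm gametes: BEGM×1, BEGm×1, BEgM×1, BEgm×1, BeGM×1, BeGm×1, BegM×1, Begm×1, bEGM×1, bEGm×1, bEgM×1, bEgm×1, beGM×1, beGm×1, begM×1, begm×1
BbEeGgmm gametes: BEGm×2, BEgm×2, BeGm×2, Begm×2, bEGm×2, bEgm×2, beGm×2, begm×2
BbEeGgMm×BbEeGgmm grid (16·16=256): BBEEGGMm=2 BBEEGGmm=2 BBEEGgMm=4 BBEEGgmm=4 BBEEggMm=2 BBEEggmm=2 BBEeGGMm=4 BBEeGGmm=4 BBEeGgMm=8 BBEeGgmm=8 BBEeggMm=4 BBEeggmm=4 BBeeGGMm=2 BBeeGGmm=2 BBeeGgMm=4 BBeeGgmm=4 BBeeggMm=2 BBeeggmm=2 BbEEGGMm=4 BbEEGGmm=4 BbEEGgMm=8 BbEEGgmm=8 BbEEggMm=4 BbEEggmm=4 BbEeGGMm=8 BbEeGGmm=8 BbEeGgMm=16 BbEeGgmm=16 BbEeggMm=8 BbEeggmm=8 BbeeGGMm=4 BbeeGGmm=4 BbeeGgMm=8 BbeeGgmm=8 BbeeggMm=4 Bbeeggmm=4 bbEEGGMm=2 bbEEGGmm=2 bbEEGgMm=4 bbEEGgmm=4 bbEEggMm=2 bbEEggmm=2 bbEeGGMm=4 bbEeGGmm=4 bbEeGgMm=8 bbEeGgmm=8 bbEeggMm=4 bbEeggmm=4 bbeeGGMm=2 bbeeGGmm=2 bbeeGgMm=4 bbeeGgmm=4 bbeeggMm=2 bbeeggmm=2
bbEEGgMm hits 4/256; gcd=4; 4÷4/256÷4 = 1/64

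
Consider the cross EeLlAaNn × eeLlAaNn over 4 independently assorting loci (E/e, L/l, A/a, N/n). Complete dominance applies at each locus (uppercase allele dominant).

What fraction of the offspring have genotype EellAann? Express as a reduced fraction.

EeLlAaNn gametes: ELAN×1, ELAn×1, ELaN×1, ELan×1, ElAN×1, ElAn×1, ElaN×1, Elan×1, eLAN×1, eLAn×1, eLaN×1, eLan×1, elAN×1, elAn×1, elaN×1, elan×1
eeLlAaNn gametes: eLAN×2, eLAn×2, eLaN×2, eLan×2, elAN×2, elAn×2, elaN×2, elan×2
EeLlAaNn×eeLlAaNn grid (16·16=256): EeLLAANN=2 EeLLAANn=4 EeLLAAnn=2 EeLLAaNN=4 EeLLAaNn=8 EeLLAann=4 EeLLaaNN=2 EeLLaaNn=4 EeLLaann=2 EeLlAANN=4 EeLlAANn=8 EeLlAAnn=4 EeLlAaNN=8 EeLlAaNn=16 EeLlAann=8 EeLlaaNN=4 EeLlaaNn=8 EeLlaann=4 EellAANN=2 EellAANn=4 EellAAnn=2 EellAaNN=4 EellAaNn=8 EellAann=4 EellaaNN=2 EellaaNn=4 Eellaann=2 eeLLAANN=2 eeLLAANn=4 eeLLAAnn=2 eeLLAaNN=4 eeLLAaNn=8 eeLLAann=4 eeLLaaNN=2 eeLLaaNn=4 eeLLaann=2 eeLlAANN=4 eeLlAANn=8 eeLlAAnn=4 eeLlAaNN=8 eeLlAaNn=16 eeLlAann=8 eeLlaaNN=4 eeLlaaNn=8 eeLlaann=4 eellAANN=2 eellAANn=4 eellAAnn=2 eellAaNN=4 eellAaNn=8 eellAann=4 eellaaNN=2 eellaaNn=4 eellaann=2
EellAann hits 4/256; gcd=4; 4÷4/256÷4 = 1/64

P(EellAann) = 1/64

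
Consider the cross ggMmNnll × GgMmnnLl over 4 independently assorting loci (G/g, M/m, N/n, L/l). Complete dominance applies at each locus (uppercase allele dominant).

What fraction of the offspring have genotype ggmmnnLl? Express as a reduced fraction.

P(ggmmnnLl) = 1/32

ggMmNnll gametes: gMNl×4, gMnl×4, gmNl×4, gmnl×4
GgMmnnLl gametes: GMnL×2, GMnl×2, GmnL×2, Gmnl×2, gMnL×2, gMnl×2, gmnL×2, gmnl×2
ggMmNnll×GgMmnnLl grid (16·16=256): GgMMNnLl=8 GgMMNnll=8 GgMMnnLl=8 GgMMnnll=8 GgMmNnLl=16 GgMmNnll=16 GgMmnnLl=16 GgMmnnll=16 GgmmNnLl=8 GgmmNnll=8 GgmmnnLl=8 Ggmmnnll=8 ggMMNnLl=8 ggMMNnll=8 ggMMnnLl=8 ggMMnnll=8 ggMmNnLl=16 ggMmNnll=16 ggMmnnLl=16 ggMmnnll=16 ggmmNnLl=8 ggmmNnll=8 ggmmnnLl=8 ggmmnnll=8
ggmmnnLl hits 8/256; gcd=8; 8÷8/256÷8 = 1/32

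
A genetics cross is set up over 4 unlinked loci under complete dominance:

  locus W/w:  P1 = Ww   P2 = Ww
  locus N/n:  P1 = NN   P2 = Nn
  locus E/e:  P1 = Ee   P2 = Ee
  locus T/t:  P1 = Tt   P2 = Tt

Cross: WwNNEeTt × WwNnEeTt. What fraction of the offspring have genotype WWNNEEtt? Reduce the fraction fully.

WwNNEeTt gametes: WNET×2, WNEt×2, WNeT×2, WNet×2, wNET×2, wNEt×2, wNeT×2, wNet×2
WwNnEeTt gametes: WNET×1, WNEt×1, WNeT×1, WNet×1, WnET×1, WnEt×1, WneT×1, Wnet×1, wNET×1, wNEt×1, wNeT×1, wNet×1, wnET×1, wnEt×1, wneT×1, wnet×1
WwNNEeTt×WwNnEeTt grid (16·16=256): WWNNEETT=2 WWNNEETt=4 WWNNEEtt=2 WWNNEeTT=4 WWNNEeTt=8 WWNNEett=4 WWNNeeTT=2 WWNNeeTt=4 WWNNeett=2 WWNnEETT=2 WWNnEETt=4 WWNnEEtt=2 WWNnEeTT=4 WWNnEeTt=8 WWNnEett=4 WWNneeTT=2 WWNneeTt=4 WWNneett=2 WwNNEETT=4 WwNNEETt=8 WwNNEEtt=4 WwNNEeTT=8 WwNNEeTt=16 WwNNEett=8 WwNNeeTT=4 WwNNeeTt=8 WwNNeett=4 WwNnEETT=4 WwNnEETt=8 WwNnEEtt=4 WwNnEeTT=8 WwNnEeTt=16 WwNnEett=8 WwNneeTT=4 WwNneeTt=8 WwNneett=4 wwNNEETT=2 wwNNEETt=4 wwNNEEtt=2 wwNNEeTT=4 wwNNEeTt=8 wwNNEett=4 wwNNeeTT=2 wwNNeeTt=4 wwNNeett=2 wwNnEETT=2 wwNnEETt=4 wwNnEEtt=2 wwNnEeTT=4 wwNnEeTt=8 wwNnEett=4 wwNneeTT=2 wwNneeTt=4 wwNneett=2
WWNNEEtt hits 2/256; gcd=2; 2÷2/256÷2 = 1/128

P(WWNNEEtt) = 1/128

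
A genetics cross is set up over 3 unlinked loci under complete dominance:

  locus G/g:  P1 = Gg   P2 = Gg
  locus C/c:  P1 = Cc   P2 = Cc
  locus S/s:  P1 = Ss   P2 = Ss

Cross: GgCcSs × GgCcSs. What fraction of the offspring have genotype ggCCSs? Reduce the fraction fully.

P(ggCCSs) = 1/32

GgCcSs gametes: GCS×1, GCs×1, GcS×1, Gcs×1, gCS×1, gCs×1, gcS×1, gcs×1
GgCcSs gametes: GCS×1, GCs×1, GcS×1, Gcs×1, gCS×1, gCs×1, gcS×1, gcs×1
GgCcSs×GgCcSs grid (8·8=64): GGCCSS=1 GGCCSs=2 GGCCss=1 GGCcSS=2 GGCcSs=4 GGCcss=2 GGccSS=1 GGccSs=2 GGccss=1 GgCCSS=2 GgCCSs=4 GgCCss=2 GgCcSS=4 GgCcSs=8 GgCcss=4 GgccSS=2 GgccSs=4 Ggccss=2 ggCCSS=1 ggCCSs=2 ggCCss=1 ggCcSS=2 ggCcSs=4 ggCcss=2 ggccSS=1 ggccSs=2 ggccss=1
ggCCSs hits 2/64; gcd=2; 2÷2/64÷2 = 1/32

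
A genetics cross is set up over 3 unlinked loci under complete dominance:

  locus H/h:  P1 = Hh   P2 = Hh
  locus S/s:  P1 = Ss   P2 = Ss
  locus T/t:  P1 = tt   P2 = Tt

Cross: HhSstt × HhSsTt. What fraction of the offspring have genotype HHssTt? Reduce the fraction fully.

P(HHssTt) = 1/32

HhSstt gametes: HSt×2, Hst×2, hSt×2, hst×2
HhSsTt gametes: HST×1, HSt×1, HsT×1, Hst×1, hST×1, hSt×1, hsT×1, hst×1
HhSstt×HhSsTt grid (8·8=64): HHSSTt=2 HHSStt=2 HHSsTt=4 HHSstt=4 HHssTt=2 HHsstt=2 HhSSTt=4 HhSStt=4 HhSsTt=8 HhSstt=8 HhssTt=4 Hhsstt=4 hhSSTt=2 hhSStt=2 hhSsTt=4 hhSstt=4 hhssTt=2 hhsstt=2
HHssTt hits 2/64; gcd=2; 2÷2/64÷2 = 1/32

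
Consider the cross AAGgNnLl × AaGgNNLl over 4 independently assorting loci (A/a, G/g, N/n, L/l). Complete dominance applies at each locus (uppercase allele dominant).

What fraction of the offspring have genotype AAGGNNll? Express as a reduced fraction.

P(AAGGNNll) = 1/64

AAGgNnLl gametes: AGNL×2, AGNl×2, AGnL×2, AGnl×2, AgNL×2, AgNl×2, AgnL×2, Agnl×2
AaGgNNLl gametes: AGNL×2, AGNl×2, AgNL×2, AgNl×2, aGNL×2, aGNl×2, agNL×2, agNl×2
AAGgNnLl×AaGgNNLl grid (16·16=256): AAGGNNLL=4 AAGGNNLl=8 AAGGNNll=4 AAGGNnLL=4 AAGGNnLl=8 AAGGNnll=4 AAGgNNLL=8 AAGgNNLl=16 AAGgNNll=8 AAGgNnLL=8 AAGgNnLl=16 AAGgNnll=8 AAggNNLL=4 AAggNNLl=8 AAggNNll=4 AAggNnLL=4 AAggNnLl=8 AAggNnll=4 AaGGNNLL=4 AaGGNNLl=8 AaGGNNll=4 AaGGNnLL=4 AaGGNnLl=8 AaGGNnll=4 AaGgNNLL=8 AaGgNNLl=16 AaGgNNll=8 AaGgNnLL=8 AaGgNnLl=16 AaGgNnll=8 AaggNNLL=4 AaggNNLl=8 AaggNNll=4 AaggNnLL=4 AaggNnLl=8 AaggNnll=4
AAGGNNll hits 4/256; gcd=4; 4÷4/256÷4 = 1/64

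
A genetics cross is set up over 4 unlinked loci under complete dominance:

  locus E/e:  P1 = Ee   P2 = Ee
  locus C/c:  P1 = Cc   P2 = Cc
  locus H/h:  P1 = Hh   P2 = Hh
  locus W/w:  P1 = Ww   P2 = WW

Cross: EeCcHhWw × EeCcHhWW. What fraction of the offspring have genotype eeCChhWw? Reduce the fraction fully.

P(eeCChhWw) = 1/128

EeCcHhWw gametes: ECHW×1, ECHw×1, EChW×1, EChw×1, EcHW×1, EcHw×1, EchW×1, Echw×1, eCHW×1, eCHw×1, eChW×1, eChw×1, ecHW×1, ecHw×1, echW×1, echw×1
EeCcHhWW gametes: ECHW×2, EChW×2, EcHW×2, EchW×2, eCHW×2, eChW×2, ecHW×2, echW×2
EeCcHhWw×EeCcHhWW grid (16·16=256): EECCHHWW=2 EECCHHWw=2 EECCHhWW=4 EECCHhWw=4 EECChhWW=2 EECChhWw=2 EECcHHWW=4 EECcHHWw=4 EECcHhWW=8 EECcHhWw=8 EECchhWW=4 EECchhWw=4 EEccHHWW=2 EEccHHWw=2 EEccHhWW=4 EEccHhWw=4 EEcchhWW=2 EEcchhWw=2 EeCCHHWW=4 EeCCHHWw=4 EeCCHhWW=8 EeCCHhWw=8 EeCChhWW=4 EeCChhWw=4 EeCcHHWW=8 EeCcHHWw=8 EeCcHhWW=16 EeCcHhWw=16 EeCchhWW=8 EeCchhWw=8 EeccHHWW=4 EeccHHWw=4 EeccHhWW=8 EeccHhWw=8 EecchhWW=4 EecchhWw=4 eeCCHHWW=2 eeCCHHWw=2 eeCCHhWW=4 eeCCHhWw=4 eeCChhWW=2 eeCChhWw=2 eeCcHHWW=4 eeCcHHWw=4 eeCcHhWW=8 eeCcHhWw=8 eeCchhWW=4 eeCchhWw=4 eeccHHWW=2 eeccHHWw=2 eeccHhWW=4 eeccHhWw=4 eecchhWW=2 eecchhWw=2
eeCChhWw hits 2/256; gcd=2; 2÷2/256÷2 = 1/128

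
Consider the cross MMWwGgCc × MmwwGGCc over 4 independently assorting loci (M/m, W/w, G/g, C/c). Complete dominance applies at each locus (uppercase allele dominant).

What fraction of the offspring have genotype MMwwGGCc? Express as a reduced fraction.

P(MMwwGGCc) = 1/16

MMWwGgCc gametes: MWGC×2, MWGc×2, MWgC×2, MWgc×2, MwGC×2, MwGc×2, MwgC×2, Mwgc×2
MmwwGGCc gametes: MwGC×4, MwGc×4, mwGC×4, mwGc×4
MMWwGgCc×MmwwGGCc grid (16·16=256): MMWwGGCC=8 MMWwGGCc=16 MMWwGGcc=8 MMWwGgCC=8 MMWwGgCc=16 MMWwGgcc=8 MMwwGGCC=8 MMwwGGCc=16 MMwwGGcc=8 MMwwGgCC=8 MMwwGgCc=16 MMwwGgcc=8 MmWwGGCC=8 MmWwGGCc=16 MmWwGGcc=8 MmWwGgCC=8 MmWwGgCc=16 MmWwGgcc=8 MmwwGGCC=8 MmwwGGCc=16 MmwwGGcc=8 MmwwGgCC=8 MmwwGgCc=16 MmwwGgcc=8
MMwwGGCc hits 16/256; gcd=16; 16÷16/256÷16 = 1/16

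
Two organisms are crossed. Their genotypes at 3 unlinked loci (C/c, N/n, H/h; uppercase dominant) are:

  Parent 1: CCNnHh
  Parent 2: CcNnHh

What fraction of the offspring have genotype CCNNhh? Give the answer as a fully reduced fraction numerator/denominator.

CCNnHh gametes: CNH×2, CNh×2, CnH×2, Cnh×2
CcNnHh gametes: CNH×1, CNh×1, CnH×1, Cnh×1, cNH×1, cNh×1, cnH×1, cnh×1
CCNnHh×CcNnHh grid (8·8=64): CCNNHH=2 CCNNHh=4 CCNNhh=2 CCNnHH=4 CCNnHh=8 CCNnhh=4 CCnnHH=2 CCnnHh=4 CCnnhh=2 CcNNHH=2 CcNNHh=4 CcNNhh=2 CcNnHH=4 CcNnHh=8 CcNnhh=4 CcnnHH=2 CcnnHh=4 Ccnnhh=2
CCNNhh hits 2/64; gcd=2; 2÷2/64÷2 = 1/32

P(CCNNhh) = 1/32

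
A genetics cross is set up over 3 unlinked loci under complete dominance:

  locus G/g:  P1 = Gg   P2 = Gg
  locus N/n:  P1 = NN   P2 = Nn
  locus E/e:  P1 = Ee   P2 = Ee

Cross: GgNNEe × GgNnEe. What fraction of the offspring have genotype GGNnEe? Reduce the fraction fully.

GgNNEe gametes: GNE×2, GNe×2, gNE×2, gNe×2
GgNnEe gametes: GNE×1, GNe×1, GnE×1, Gne×1, gNE×1, gNe×1, gnE×1, gne×1
GgNNEe×GgNnEe grid (8·8=64): GGNNEE=2 GGNNEe=4 GGNNee=2 GGNnEE=2 GGNnEe=4 GGNnee=2 GgNNEE=4 GgNNEe=8 GgNNee=4 GgNnEE=4 GgNnEe=8 GgNnee=4 ggNNEE=2 ggNNEe=4 ggNNee=2 ggNnEE=2 ggNnEe=4 ggNnee=2
GGNnEe hits 4/64; gcd=4; 4÷4/64÷4 = 1/16

P(GGNnEe) = 1/16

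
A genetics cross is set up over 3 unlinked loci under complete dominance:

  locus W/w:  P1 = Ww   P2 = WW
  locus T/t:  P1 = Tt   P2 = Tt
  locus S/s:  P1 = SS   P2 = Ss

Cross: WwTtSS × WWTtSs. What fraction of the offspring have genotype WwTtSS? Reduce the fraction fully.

WwTtSS gametes: WTS×2, WtS×2, wTS×2, wtS×2
WWTtSs gametes: WTS×2, WTs×2, WtS×2, Wts×2
WwTtSS×WWTtSs grid (8·8=64): WWTTSS=4 WWTTSs=4 WWTtSS=8 WWTtSs=8 WWttSS=4 WWttSs=4 WwTTSS=4 WwTTSs=4 WwTtSS=8 WwTtSs=8 WwttSS=4 WwttSs=4
WwTtSS hits 8/64; gcd=8; 8÷8/64÷8 = 1/8

P(WwTtSS) = 1/8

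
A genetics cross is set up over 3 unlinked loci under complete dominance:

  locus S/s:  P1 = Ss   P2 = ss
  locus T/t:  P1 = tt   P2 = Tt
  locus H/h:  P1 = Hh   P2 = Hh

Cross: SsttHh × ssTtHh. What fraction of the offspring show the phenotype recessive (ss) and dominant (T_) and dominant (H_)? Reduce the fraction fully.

P(ss T_ H_) = 3/16

SsttHh gametes: StH×2, Sth×2, stH×2, sth×2
ssTtHh gametes: sTH×2, sTh×2, stH×2, sth×2
SsttHh×ssTtHh grid (8·8=64): SsTtHH=4 SsTtHh=8 SsTthh=4 SsttHH=4 SsttHh=8 Sstthh=4 ssTtHH=4 ssTtHh=8 ssTthh=4 ssttHH=4 ssttHh=8 sstthh=4
ss T_ H_ hits 12/64; gcd=4; 12÷4/64÷4 = 3/16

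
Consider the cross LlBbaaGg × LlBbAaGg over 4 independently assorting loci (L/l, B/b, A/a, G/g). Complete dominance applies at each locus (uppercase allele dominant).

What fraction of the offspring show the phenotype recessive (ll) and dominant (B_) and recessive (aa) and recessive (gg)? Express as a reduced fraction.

LlBbaaGg gametes: LBaG×2, LBag×2, LbaG×2, Lbag×2, lBaG×2, lBag×2, lbaG×2, lbag×2
LlBbAaGg gametes: LBAG×1, LBAg×1, LBaG×1, LBag×1, LbAG×1, LbAg×1, LbaG×1, Lbag×1, lBAG×1, lBAg×1, lBaG×1, lBag×1, lbAG×1, lbAg×1, lbaG×1, lbag×1
LlBbaaGg×LlBbAaGg grid (16·16=256): LLBBAaGG=2 LLBBAaGg=4 LLBBAagg=2 LLBBaaGG=2 LLBBaaGg=4 LLBBaagg=2 LLBbAaGG=4 LLBbAaGg=8 LLBbAagg=4 LLBbaaGG=4 LLBbaaGg=8 LLBbaagg=4 LLbbAaGG=2 LLbbAaGg=4 LLbbAagg=2 LLbbaaGG=2 LLbbaaGg=4 LLbbaagg=2 LlBBAaGG=4 LlBBAaGg=8 LlBBAagg=4 LlBBaaGG=4 LlBBaaGg=8 LlBBaagg=4 LlBbAaGG=8 LlBbAaGg=16 LlBbAagg=8 LlBbaaGG=8 LlBbaaGg=16 LlBbaagg=8 LlbbAaGG=4 LlbbAaGg=8 LlbbAagg=4 LlbbaaGG=4 LlbbaaGg=8 Llbbaagg=4 llBBAaGG=2 llBBAaGg=4 llBBAagg=2 llBBaaGG=2 llBBaaGg=4 llBBaagg=2 llBbAaGG=4 llBbAaGg=8 llBbAagg=4 llBbaaGG=4 llBbaaGg=8 llBbaagg=4 llbbAaGG=2 llbbAaGg=4 llbbAagg=2 llbbaaGG=2 llbbaaGg=4 llbbaagg=2
ll B_ aa gg hits 6/256; gcd=2; 6÷2/256÷2 = 3/128

P(ll B_ aa gg) = 3/128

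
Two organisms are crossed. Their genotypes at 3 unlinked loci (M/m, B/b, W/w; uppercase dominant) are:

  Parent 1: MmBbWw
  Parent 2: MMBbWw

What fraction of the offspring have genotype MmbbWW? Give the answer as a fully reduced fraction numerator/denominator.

P(MmbbWW) = 1/32

MmBbWw gametes: MBW×1, MBw×1, MbW×1, Mbw×1, mBW×1, mBw×1, mbW×1, mbw×1
MMBbWw gametes: MBW×2, MBw×2, MbW×2, Mbw×2
MmBbWw×MMBbWw grid (8·8=64): MMBBWW=2 MMBBWw=4 MMBBww=2 MMBbWW=4 MMBbWw=8 MMBbww=4 MMbbWW=2 MMbbWw=4 MMbbww=2 MmBBWW=2 MmBBWw=4 MmBBww=2 MmBbWW=4 MmBbWw=8 MmBbww=4 MmbbWW=2 MmbbWw=4 Mmbbww=2
MmbbWW hits 2/64; gcd=2; 2÷2/64÷2 = 1/32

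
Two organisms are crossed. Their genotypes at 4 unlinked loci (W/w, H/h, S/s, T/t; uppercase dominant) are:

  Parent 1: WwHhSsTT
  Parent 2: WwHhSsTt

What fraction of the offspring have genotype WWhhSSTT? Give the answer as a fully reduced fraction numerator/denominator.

P(WWhhSSTT) = 1/128

WwHhSsTT gametes: WHST×2, WHsT×2, WhST×2, WhsT×2, wHST×2, wHsT×2, whST×2, whsT×2
WwHhSsTt gametes: WHST×1, WHSt×1, WHsT×1, WHst×1, WhST×1, WhSt×1, WhsT×1, Whst×1, wHST×1, wHSt×1, wHsT×1, wHst×1, whST×1, whSt×1, whsT×1, whst×1
WwHhSsTT×WwHhSsTt grid (16·16=256): WWHHSSTT=2 WWHHSSTt=2 WWHHSsTT=4 WWHHSsTt=4 WWHHssTT=2 WWHHssTt=2 WWHhSSTT=4 WWHhSSTt=4 WWHhSsTT=8 WWHhSsTt=8 WWHhssTT=4 WWHhssTt=4 WWhhSSTT=2 WWhhSSTt=2 WWhhSsTT=4 WWhhSsTt=4 WWhhssTT=2 WWhhssTt=2 WwHHSSTT=4 WwHHSSTt=4 WwHHSsTT=8 WwHHSsTt=8 WwHHssTT=4 WwHHssTt=4 WwHhSSTT=8 WwHhSSTt=8 WwHhSsTT=16 WwHhSsTt=16 WwHhssTT=8 WwHhssTt=8 WwhhSSTT=4 WwhhSSTt=4 WwhhSsTT=8 WwhhSsTt=8 WwhhssTT=4 WwhhssTt=4 wwHHSSTT=2 wwHHSSTt=2 wwHHSsTT=4 wwHHSsTt=4 wwHHssTT=2 wwHHssTt=2 wwHhSSTT=4 wwHhSSTt=4 wwHhSsTT=8 wwHhSsTt=8 wwHhssTT=4 wwHhssTt=4 wwhhSSTT=2 wwhhSSTt=2 wwhhSsTT=4 wwhhSsTt=4 wwhhssTT=2 wwhhssTt=2
WWhhSSTT hits 2/256; gcd=2; 2÷2/256÷2 = 1/128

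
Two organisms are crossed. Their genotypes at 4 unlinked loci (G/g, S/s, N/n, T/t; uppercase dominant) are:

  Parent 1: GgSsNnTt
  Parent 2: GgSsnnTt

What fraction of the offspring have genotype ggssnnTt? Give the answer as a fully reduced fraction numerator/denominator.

P(ggssnnTt) = 1/64

GgSsNnTt gametes: GSNT×1, GSNt×1, GSnT×1, GSnt×1, GsNT×1, GsNt×1, GsnT×1, Gsnt×1, gSNT×1, gSNt×1, gSnT×1, gSnt×1, gsNT×1, gsNt×1, gsnT×1, gsnt×1
GgSsnnTt gametes: GSnT×2, GSnt×2, GsnT×2, Gsnt×2, gSnT×2, gSnt×2, gsnT×2, gsnt×2
GgSsNnTt×GgSsnnTt grid (16·16=256): GGSSNnTT=2 GGSSNnTt=4 GGSSNntt=2 GGSSnnTT=2 GGSSnnTt=4 GGSSnntt=2 GGSsNnTT=4 GGSsNnTt=8 GGSsNntt=4 GGSsnnTT=4 GGSsnnTt=8 GGSsnntt=4 GGssNnTT=2 GGssNnTt=4 GGssNntt=2 GGssnnTT=2 GGssnnTt=4 GGssnntt=2 GgSSNnTT=4 GgSSNnTt=8 GgSSNntt=4 GgSSnnTT=4 GgSSnnTt=8 GgSSnntt=4 GgSsNnTT=8 GgSsNnTt=16 GgSsNntt=8 GgSsnnTT=8 GgSsnnTt=16 GgSsnntt=8 GgssNnTT=4 GgssNnTt=8 GgssNntt=4 GgssnnTT=4 GgssnnTt=8 Ggssnntt=4 ggSSNnTT=2 ggSSNnTt=4 ggSSNntt=2 ggSSnnTT=2 ggSSnnTt=4 ggSSnntt=2 ggSsNnTT=4 ggSsNnTt=8 ggSsNntt=4 ggSsnnTT=4 ggSsnnTt=8 ggSsnntt=4 ggssNnTT=2 ggssNnTt=4 ggssNntt=2 ggssnnTT=2 ggssnnTt=4 ggssnntt=2
ggssnnTt hits 4/256; gcd=4; 4÷4/256÷4 = 1/64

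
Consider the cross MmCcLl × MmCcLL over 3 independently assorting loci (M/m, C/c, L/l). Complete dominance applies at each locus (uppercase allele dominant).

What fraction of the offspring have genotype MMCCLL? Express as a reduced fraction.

MmCcLl gametes: MCL×1, MCl×1, McL×1, Mcl×1, mCL×1, mCl×1, mcL×1, mcl×1
MmCcLL gametes: MCL×2, McL×2, mCL×2, mcL×2
MmCcLl×MmCcLL grid (8·8=64): MMCCLL=2 MMCCLl=2 MMCcLL=4 MMCcLl=4 MMccLL=2 MMccLl=2 MmCCLL=4 MmCCLl=4 MmCcLL=8 MmCcLl=8 MmccLL=4 MmccLl=4 mmCCLL=2 mmCCLl=2 mmCcLL=4 mmCcLl=4 mmccLL=2 mmccLl=2
MMCCLL hits 2/64; gcd=2; 2÷2/64÷2 = 1/32

P(MMCCLL) = 1/32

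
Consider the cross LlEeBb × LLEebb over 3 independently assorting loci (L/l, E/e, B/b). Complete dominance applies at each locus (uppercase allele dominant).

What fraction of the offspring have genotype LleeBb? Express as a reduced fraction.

P(LleeBb) = 1/16

LlEeBb gametes: LEB×1, LEb×1, LeB×1, Leb×1, lEB×1, lEb×1, leB×1, leb×1
LLEebb gametes: LEb×4, Leb×4
LlEeBb×LLEebb grid (8·8=64): LLEEBb=4 LLEEbb=4 LLEeBb=8 LLEebb=8 LLeeBb=4 LLeebb=4 LlEEBb=4 LlEEbb=4 LlEeBb=8 LlEebb=8 LleeBb=4 Lleebb=4
LleeBb hits 4/64; gcd=4; 4÷4/64÷4 = 1/16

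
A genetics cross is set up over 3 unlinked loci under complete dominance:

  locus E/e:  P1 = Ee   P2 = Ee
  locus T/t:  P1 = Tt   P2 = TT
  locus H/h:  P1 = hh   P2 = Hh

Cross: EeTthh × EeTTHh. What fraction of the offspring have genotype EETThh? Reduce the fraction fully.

P(EETThh) = 1/16

EeTthh gametes: ETh×2, Eth×2, eTh×2, eth×2
EeTTHh gametes: ETH×2, ETh×2, eTH×2, eTh×2
EeTthh×EeTTHh grid (8·8=64): EETTHh=4 EETThh=4 EETtHh=4 EETthh=4 EeTTHh=8 EeTThh=8 EeTtHh=8 EeTthh=8 eeTTHh=4 eeTThh=4 eeTtHh=4 eeTthh=4
EETThh hits 4/64; gcd=4; 4÷4/64÷4 = 1/16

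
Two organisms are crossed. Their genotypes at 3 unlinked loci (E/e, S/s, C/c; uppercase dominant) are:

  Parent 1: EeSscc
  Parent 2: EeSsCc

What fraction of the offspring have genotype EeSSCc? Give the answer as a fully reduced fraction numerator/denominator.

EeSscc gametes: ESc×2, Esc×2, eSc×2, esc×2
EeSsCc gametes: ESC×1, ESc×1, EsC×1, Esc×1, eSC×1, eSc×1, esC×1, esc×1
EeSscc×EeSsCc grid (8·8=64): EESSCc=2 EESScc=2 EESsCc=4 EESscc=4 EEssCc=2 EEsscc=2 EeSSCc=4 EeSScc=4 EeSsCc=8 EeSscc=8 EessCc=4 Eesscc=4 eeSSCc=2 eeSScc=2 eeSsCc=4 eeSscc=4 eessCc=2 eesscc=2
EeSSCc hits 4/64; gcd=4; 4÷4/64÷4 = 1/16

P(EeSSCc) = 1/16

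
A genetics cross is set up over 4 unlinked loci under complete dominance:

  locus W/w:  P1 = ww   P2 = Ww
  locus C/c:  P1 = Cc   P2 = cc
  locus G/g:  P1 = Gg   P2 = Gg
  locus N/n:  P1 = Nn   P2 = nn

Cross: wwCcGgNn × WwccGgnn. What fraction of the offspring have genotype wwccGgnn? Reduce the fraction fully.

wwCcGgNn gametes: wCGN×2, wCGn×2, wCgN×2, wCgn×2, wcGN×2, wcGn×2, wcgN×2, wcgn×2
WwccGgnn gametes: WcGn×4, Wcgn×4, wcGn×4, wcgn×4
wwCcGgNn×WwccGgnn grid (16·16=256): WwCcGGNn=8 WwCcGGnn=8 WwCcGgNn=16 WwCcGgnn=16 WwCcggNn=8 WwCcggnn=8 WwccGGNn=8 WwccGGnn=8 WwccGgNn=16 WwccGgnn=16 WwccggNn=8 Wwccggnn=8 wwCcGGNn=8 wwCcGGnn=8 wwCcGgNn=16 wwCcGgnn=16 wwCcggNn=8 wwCcggnn=8 wwccGGNn=8 wwccGGnn=8 wwccGgNn=16 wwccGgnn=16 wwccggNn=8 wwccggnn=8
wwccGgnn hits 16/256; gcd=16; 16÷16/256÷16 = 1/16

P(wwccGgnn) = 1/16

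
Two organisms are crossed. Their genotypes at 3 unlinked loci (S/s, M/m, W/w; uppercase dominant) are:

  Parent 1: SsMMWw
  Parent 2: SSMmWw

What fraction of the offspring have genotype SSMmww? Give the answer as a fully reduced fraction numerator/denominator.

SsMMWw gametes: SMW×2, SMw×2, sMW×2, sMw×2
SSMmWw gametes: SMW×2, SMw×2, SmW×2, Smw×2
SsMMWw×SSMmWw grid (8·8=64): SSMMWW=4 SSMMWw=8 SSMMww=4 SSMmWW=4 SSMmWw=8 SSMmww=4 SsMMWW=4 SsMMWw=8 SsMMww=4 SsMmWW=4 SsMmWw=8 SsMmww=4
SSMmww hits 4/64; gcd=4; 4÷4/64÷4 = 1/16

P(SSMmww) = 1/16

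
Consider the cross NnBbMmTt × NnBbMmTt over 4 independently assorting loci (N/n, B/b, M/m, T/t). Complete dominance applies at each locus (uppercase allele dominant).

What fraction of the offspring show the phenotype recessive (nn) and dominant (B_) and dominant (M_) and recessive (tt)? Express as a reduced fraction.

NnBbMmTt gametes: NBMT×1, NBMt×1, NBmT×1, NBmt×1, NbMT×1, NbMt×1, NbmT×1, Nbmt×1, nBMT×1, nBMt×1, nBmT×1, nBmt×1, nbMT×1, nbMt×1, nbmT×1, nbmt×1
NnBbMmTt gametes: NBMT×1, NBMt×1, NBmT×1, NBmt×1, NbMT×1, NbMt×1, NbmT×1, Nbmt×1, nBMT×1, nBMt×1, nBmT×1, nBmt×1, nbMT×1, nbMt×1, nbmT×1, nbmt×1
NnBbMmTt×NnBbMmTt grid (16·16=256): NNBBMMTT=1 NNBBMMTt=2 NNBBMMtt=1 NNBBMmTT=2 NNBBMmTt=4 NNBBMmtt=2 NNBBmmTT=1 NNBBmmTt=2 NNBBmmtt=1 NNBbMMTT=2 NNBbMMTt=4 NNBbMMtt=2 NNBbMmTT=4 NNBbMmTt=8 NNBbMmtt=4 NNBbmmTT=2 NNBbmmTt=4 NNBbmmtt=2 NNbbMMTT=1 NNbbMMTt=2 NNbbMMtt=1 NNbbMmTT=2 NNbbMmTt=4 NNbbMmtt=2 NNbbmmTT=1 NNbbmmTt=2 NNbbmmtt=1 NnBBMMTT=2 NnBBMMTt=4 NnBBMMtt=2 NnBBMmTT=4 NnBBMmTt=8 NnBBMmtt=4 NnBBmmTT=2 NnBBmmTt=4 NnBBmmtt=2 NnBbMMTT=4 NnBbMMTt=8 NnBbMMtt=4 NnBbMmTT=8 NnBbMmTt=16 NnBbMmtt=8 NnBbmmTT=4 NnBbmmTt=8 NnBbmmtt=4 NnbbMMTT=2 NnbbMMTt=4 NnbbMMtt=2 NnbbMmTT=4 NnbbMmTt=8 NnbbMmtt=4 NnbbmmTT=2 NnbbmmTt=4 Nnbbmmtt=2 nnBBMMTT=1 nnBBMMTt=2 nnBBMMtt=1 nnBBMmTT=2 nnBBMmTt=4 nnBBMmtt=2 nnBBmmTT=1 nnBBmmTt=2 nnBBmmtt=1 nnBbMMTT=2 nnBbMMTt=4 nnBbMMtt=2 nnBbMmTT=4 nnBbMmTt=8 nnBbMmtt=4 nnBbmmTT=2 nnBbmmTt=4 nnBbmmtt=2 nnbbMMTT=1 nnbbMMTt=2 nnbbMMtt=1 nnbbMmTT=2 nnbbMmTt=4 nnbbMmtt=2 nnbbmmTT=1 nnbbmmTt=2 nnbbmmtt=1
nn B_ M_ tt hits 9/256; gcd=1; 9÷1/256÷1 = 9/256

P(nn B_ M_ tt) = 9/256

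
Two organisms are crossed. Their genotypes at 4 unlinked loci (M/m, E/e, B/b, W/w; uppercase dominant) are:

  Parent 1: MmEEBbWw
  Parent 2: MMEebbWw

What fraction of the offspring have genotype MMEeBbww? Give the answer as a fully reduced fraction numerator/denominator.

P(MMEeBbww) = 1/32

MmEEBbWw gametes: MEBW×2, MEBw×2, MEbW×2, MEbw×2, mEBW×2, mEBw×2, mEbW×2, mEbw×2
MMEebbWw gametes: MEbW×4, MEbw×4, MebW×4, Mebw×4
MmEEBbWw×MMEebbWw grid (16·16=256): MMEEBbWW=8 MMEEBbWw=16 MMEEBbww=8 MMEEbbWW=8 MMEEbbWw=16 MMEEbbww=8 MMEeBbWW=8 MMEeBbWw=16 MMEeBbww=8 MMEebbWW=8 MMEebbWw=16 MMEebbww=8 MmEEBbWW=8 MmEEBbWw=16 MmEEBbww=8 MmEEbbWW=8 MmEEbbWw=16 MmEEbbww=8 MmEeBbWW=8 MmEeBbWw=16 MmEeBbww=8 MmEebbWW=8 MmEebbWw=16 MmEebbww=8
MMEeBbww hits 8/256; gcd=8; 8÷8/256÷8 = 1/32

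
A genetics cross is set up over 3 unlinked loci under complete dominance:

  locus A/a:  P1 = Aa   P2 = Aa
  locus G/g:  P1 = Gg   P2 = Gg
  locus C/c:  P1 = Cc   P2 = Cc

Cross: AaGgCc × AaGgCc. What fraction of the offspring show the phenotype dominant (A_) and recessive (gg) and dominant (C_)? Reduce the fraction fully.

AaGgCc gametes: AGC×1, AGc×1, AgC×1, Agc×1, aGC×1, aGc×1, agC×1, agc×1
AaGgCc gametes: AGC×1, AGc×1, AgC×1, Agc×1, aGC×1, aGc×1, agC×1, agc×1
AaGgCc×AaGgCc grid (8·8=64): AAGGCC=1 AAGGCc=2 AAGGcc=1 AAGgCC=2 AAGgCc=4 AAGgcc=2 AAggCC=1 AAggCc=2 AAggcc=1 AaGGCC=2 AaGGCc=4 AaGGcc=2 AaGgCC=4 AaGgCc=8 AaGgcc=4 AaggCC=2 AaggCc=4 Aaggcc=2 aaGGCC=1 aaGGCc=2 aaGGcc=1 aaGgCC=2 aaGgCc=4 aaGgcc=2 aaggCC=1 aaggCc=2 aaggcc=1
A_ gg C_ hits 9/64; gcd=1; 9÷1/64÷1 = 9/64

P(A_ gg C_) = 9/64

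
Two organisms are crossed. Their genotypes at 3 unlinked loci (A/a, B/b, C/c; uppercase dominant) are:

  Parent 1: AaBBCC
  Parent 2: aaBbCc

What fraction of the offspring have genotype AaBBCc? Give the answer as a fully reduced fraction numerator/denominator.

AaBBCC gametes: ABC×4, aBC×4
aaBbCc gametes: aBC×2, aBc×2, abC×2, abc×2
AaBBCC×aaBbCc grid (8·8=64): AaBBCC=8 AaBBCc=8 AaBbCC=8 AaBbCc=8 aaBBCC=8 aaBBCc=8 aaBbCC=8 aaBbCc=8
AaBBCc hits 8/64; gcd=8; 8÷8/64÷8 = 1/8

P(AaBBCc) = 1/8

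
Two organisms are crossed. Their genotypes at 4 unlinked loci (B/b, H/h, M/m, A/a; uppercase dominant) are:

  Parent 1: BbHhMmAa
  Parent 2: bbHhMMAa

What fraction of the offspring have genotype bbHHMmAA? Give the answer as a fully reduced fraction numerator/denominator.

P(bbHHMmAA) = 1/64

BbHhMmAa gametes: BHMA×1, BHMa×1, BHmA×1, BHma×1, BhMA×1, BhMa×1, BhmA×1, Bhma×1, bHMA×1, bHMa×1, bHmA×1, bHma×1, bhMA×1, bhMa×1, bhmA×1, bhma×1
bbHhMMAa gametes: bHMA×4, bHMa×4, bhMA×4, bhMa×4
BbHhMmAa×bbHhMMAa grid (16·16=256): BbHHMMAA=4 BbHHMMAa=8 BbHHMMaa=4 BbHHMmAA=4 BbHHMmAa=8 BbHHMmaa=4 BbHhMMAA=8 BbHhMMAa=16 BbHhMMaa=8 BbHhMmAA=8 BbHhMmAa=16 BbHhMmaa=8 BbhhMMAA=4 BbhhMMAa=8 BbhhMMaa=4 BbhhMmAA=4 BbhhMmAa=8 BbhhMmaa=4 bbHHMMAA=4 bbHHMMAa=8 bbHHMMaa=4 bbHHMmAA=4 bbHHMmAa=8 bbHHMmaa=4 bbHhMMAA=8 bbHhMMAa=16 bbHhMMaa=8 bbHhMmAA=8 bbHhMmAa=16 bbHhMmaa=8 bbhhMMAA=4 bbhhMMAa=8 bbhhMMaa=4 bbhhMmAA=4 bbhhMmAa=8 bbhhMmaa=4
bbHHMmAA hits 4/256; gcd=4; 4÷4/256÷4 = 1/64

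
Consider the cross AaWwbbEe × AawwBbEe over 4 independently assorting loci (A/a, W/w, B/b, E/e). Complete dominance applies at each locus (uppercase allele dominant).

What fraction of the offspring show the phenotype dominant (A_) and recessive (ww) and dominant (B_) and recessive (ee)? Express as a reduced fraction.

AaWwbbEe gametes: AWbE×2, AWbe×2, AwbE×2, Awbe×2, aWbE×2, aWbe×2, awbE×2, awbe×2
AawwBbEe gametes: AwBE×2, AwBe×2, AwbE×2, Awbe×2, awBE×2, awBe×2, awbE×2, awbe×2
AaWwbbEe×AawwBbEe grid (16·16=256): AAWwBbEE=4 AAWwBbEe=8 AAWwBbee=4 AAWwbbEE=4 AAWwbbEe=8 AAWwbbee=4 AAwwBbEE=4 AAwwBbEe=8 AAwwBbee=4 AAwwbbEE=4 AAwwbbEe=8 AAwwbbee=4 AaWwBbEE=8 AaWwBbEe=16 AaWwBbee=8 AaWwbbEE=8 AaWwbbEe=16 AaWwbbee=8 AawwBbEE=8 AawwBbEe=16 AawwBbee=8 AawwbbEE=8 AawwbbEe=16 Aawwbbee=8 aaWwBbEE=4 aaWwBbEe=8 aaWwBbee=4 aaWwbbEE=4 aaWwbbEe=8 aaWwbbee=4 aawwBbEE=4 aawwBbEe=8 aawwBbee=4 aawwbbEE=4 aawwbbEe=8 aawwbbee=4
A_ ww B_ ee hits 12/256; gcd=4; 12÷4/256÷4 = 3/64

P(A_ ww B_ ee) = 3/64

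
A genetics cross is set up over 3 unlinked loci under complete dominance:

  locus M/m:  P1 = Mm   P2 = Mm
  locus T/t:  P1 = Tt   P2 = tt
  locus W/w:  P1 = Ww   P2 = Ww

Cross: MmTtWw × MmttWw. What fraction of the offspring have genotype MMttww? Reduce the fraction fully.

P(MMttww) = 1/32

MmTtWw gametes: MTW×1, MTw×1, MtW×1, Mtw×1, mTW×1, mTw×1, mtW×1, mtw×1
MmttWw gametes: MtW×2, Mtw×2, mtW×2, mtw×2
MmTtWw×MmttWw grid (8·8=64): MMTtWW=2 MMTtWw=4 MMTtww=2 MMttWW=2 MMttWw=4 MMttww=2 MmTtWW=4 MmTtWw=8 MmTtww=4 MmttWW=4 MmttWw=8 Mmttww=4 mmTtWW=2 mmTtWw=4 mmTtww=2 mmttWW=2 mmttWw=4 mmttww=2
MMttww hits 2/64; gcd=2; 2÷2/64÷2 = 1/32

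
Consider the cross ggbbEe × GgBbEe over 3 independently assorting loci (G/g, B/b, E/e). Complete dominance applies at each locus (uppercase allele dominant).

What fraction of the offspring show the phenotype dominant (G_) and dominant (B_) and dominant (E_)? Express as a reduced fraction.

P(G_ B_ E_) = 3/16

ggbbEe gametes: gbE×4, gbe×4
GgBbEe gametes: GBE×1, GBe×1, GbE×1, Gbe×1, gBE×1, gBe×1, gbE×1, gbe×1
ggbbEe×GgBbEe grid (8·8=64): GgBbEE=4 GgBbEe=8 GgBbee=4 GgbbEE=4 GgbbEe=8 Ggbbee=4 ggBbEE=4 ggBbEe=8 ggBbee=4 ggbbEE=4 ggbbEe=8 ggbbee=4
G_ B_ E_ hits 12/64; gcd=4; 12÷4/64÷4 = 3/16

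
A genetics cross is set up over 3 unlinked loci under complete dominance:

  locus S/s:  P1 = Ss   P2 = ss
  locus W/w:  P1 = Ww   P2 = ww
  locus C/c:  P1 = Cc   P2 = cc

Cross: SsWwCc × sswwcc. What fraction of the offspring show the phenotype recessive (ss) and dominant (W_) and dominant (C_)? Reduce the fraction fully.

SsWwCc gametes: SWC×1, SWc×1, SwC×1, Swc×1, sWC×1, sWc×1, swC×1, swc×1
sswwcc gametes: swc×8
SsWwCc×sswwcc grid (8·8=64): SsWwCc=8 SsWwcc=8 SswwCc=8 Sswwcc=8 ssWwCc=8 ssWwcc=8 sswwCc=8 sswwcc=8
ss W_ C_ hits 8/64; gcd=8; 8÷8/64÷8 = 1/8

P(ss W_ C_) = 1/8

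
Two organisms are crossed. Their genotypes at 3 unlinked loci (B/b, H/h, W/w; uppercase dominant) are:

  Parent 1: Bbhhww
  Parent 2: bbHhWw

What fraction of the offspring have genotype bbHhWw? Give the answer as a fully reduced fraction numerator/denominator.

Bbhhww gametes: Bhw×4, bhw×4
bbHhWw gametes: bHW×2, bHw×2, bhW×2, bhw×2
Bbhhww×bbHhWw grid (8·8=64): BbHhWw=8 BbHhww=8 BbhhWw=8 Bbhhww=8 bbHhWw=8 bbHhww=8 bbhhWw=8 bbhhww=8
bbHhWw hits 8/64; gcd=8; 8÷8/64÷8 = 1/8

P(bbHhWw) = 1/8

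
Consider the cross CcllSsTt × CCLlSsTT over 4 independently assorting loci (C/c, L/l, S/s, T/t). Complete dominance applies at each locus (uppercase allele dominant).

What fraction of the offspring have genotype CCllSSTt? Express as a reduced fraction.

P(CCllSSTt) = 1/32

CcllSsTt gametes: ClST×2, ClSt×2, ClsT×2, Clst×2, clST×2, clSt×2, clsT×2, clst×2
CCLlSsTT gametes: CLST×4, CLsT×4, ClST×4, ClsT×4
CcllSsTt×CCLlSsTT grid (16·16=256): CCLlSSTT=8 CCLlSSTt=8 CCLlSsTT=16 CCLlSsTt=16 CCLlssTT=8 CCLlssTt=8 CCllSSTT=8 CCllSSTt=8 CCllSsTT=16 CCllSsTt=16 CCllssTT=8 CCllssTt=8 CcLlSSTT=8 CcLlSSTt=8 CcLlSsTT=16 CcLlSsTt=16 CcLlssTT=8 CcLlssTt=8 CcllSSTT=8 CcllSSTt=8 CcllSsTT=16 CcllSsTt=16 CcllssTT=8 CcllssTt=8
CCllSSTt hits 8/256; gcd=8; 8÷8/256÷8 = 1/32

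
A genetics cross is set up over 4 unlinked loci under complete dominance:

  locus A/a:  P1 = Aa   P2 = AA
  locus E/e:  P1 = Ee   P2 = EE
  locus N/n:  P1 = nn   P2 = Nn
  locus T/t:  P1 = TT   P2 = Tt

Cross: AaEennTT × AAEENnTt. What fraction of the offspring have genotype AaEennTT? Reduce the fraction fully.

P(AaEennTT) = 1/16

AaEennTT gametes: AEnT×4, AenT×4, aEnT×4, aenT×4
AAEENnTt gametes: AENT×4, AENt×4, AEnT×4, AEnt×4
AaEennTT×AAEENnTt grid (16·16=256): AAEENnTT=16 AAEENnTt=16 AAEEnnTT=16 AAEEnnTt=16 AAEeNnTT=16 AAEeNnTt=16 AAEennTT=16 AAEennTt=16 AaEENnTT=16 AaEENnTt=16 AaEEnnTT=16 AaEEnnTt=16 AaEeNnTT=16 AaEeNnTt=16 AaEennTT=16 AaEennTt=16
AaEennTT hits 16/256; gcd=16; 16÷16/256÷16 = 1/16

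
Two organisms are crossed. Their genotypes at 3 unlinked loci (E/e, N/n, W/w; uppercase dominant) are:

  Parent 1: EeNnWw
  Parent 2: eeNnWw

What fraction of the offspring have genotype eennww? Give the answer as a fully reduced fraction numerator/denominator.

EeNnWw gametes: ENW×1, ENw×1, EnW×1, Enw×1, eNW×1, eNw×1, enW×1, enw×1
eeNnWw gametes: eNW×2, eNw×2, enW×2, enw×2
EeNnWw×eeNnWw grid (8·8=64): EeNNWW=2 EeNNWw=4 EeNNww=2 EeNnWW=4 EeNnWw=8 EeNnww=4 EennWW=2 EennWw=4 Eennww=2 eeNNWW=2 eeNNWw=4 eeNNww=2 eeNnWW=4 eeNnWw=8 eeNnww=4 eennWW=2 eennWw=4 eennww=2
eennww hits 2/64; gcd=2; 2÷2/64÷2 = 1/32

P(eennww) = 1/32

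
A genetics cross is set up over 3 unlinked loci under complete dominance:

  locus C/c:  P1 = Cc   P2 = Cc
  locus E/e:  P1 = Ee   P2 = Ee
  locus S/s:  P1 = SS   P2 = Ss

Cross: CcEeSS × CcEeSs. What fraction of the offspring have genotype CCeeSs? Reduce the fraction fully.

CcEeSS gametes: CES×2, CeS×2, cES×2, ceS×2
CcEeSs gametes: CES×1, CEs×1, CeS×1, Ces×1, cES×1, cEs×1, ceS×1, ces×1
CcEeSS×CcEeSs grid (8·8=64): CCEESS=2 CCEESs=2 CCEeSS=4 CCEeSs=4 CCeeSS=2 CCeeSs=2 CcEESS=4 CcEESs=4 CcEeSS=8 CcEeSs=8 CceeSS=4 CceeSs=4 ccEESS=2 ccEESs=2 ccEeSS=4 ccEeSs=4 cceeSS=2 cceeSs=2
CCeeSs hits 2/64; gcd=2; 2÷2/64÷2 = 1/32

P(CCeeSs) = 1/32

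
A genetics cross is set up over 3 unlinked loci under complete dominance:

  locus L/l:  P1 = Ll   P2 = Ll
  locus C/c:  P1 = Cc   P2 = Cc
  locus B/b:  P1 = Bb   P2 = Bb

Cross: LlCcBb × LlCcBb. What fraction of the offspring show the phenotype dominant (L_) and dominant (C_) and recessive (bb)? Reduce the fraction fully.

P(L_ C_ bb) = 9/64

LlCcBb gametes: LCB×1, LCb×1, LcB×1, Lcb×1, lCB×1, lCb×1, lcB×1, lcb×1
LlCcBb gametes: LCB×1, LCb×1, LcB×1, Lcb×1, lCB×1, lCb×1, lcB×1, lcb×1
LlCcBb×LlCcBb grid (8·8=64): LLCCBB=1 LLCCBb=2 LLCCbb=1 LLCcBB=2 LLCcBb=4 LLCcbb=2 LLccBB=1 LLccBb=2 LLccbb=1 LlCCBB=2 LlCCBb=4 LlCCbb=2 LlCcBB=4 LlCcBb=8 LlCcbb=4 LlccBB=2 LlccBb=4 Llccbb=2 llCCBB=1 llCCBb=2 llCCbb=1 llCcBB=2 llCcBb=4 llCcbb=2 llccBB=1 llccBb=2 llccbb=1
L_ C_ bb hits 9/64; gcd=1; 9÷1/64÷1 = 9/64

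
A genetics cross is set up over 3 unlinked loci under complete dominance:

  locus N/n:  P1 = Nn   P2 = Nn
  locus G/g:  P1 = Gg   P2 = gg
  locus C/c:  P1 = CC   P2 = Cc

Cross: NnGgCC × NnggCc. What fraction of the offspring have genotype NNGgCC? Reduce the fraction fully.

P(NNGgCC) = 1/16

NnGgCC gametes: NGC×2, NgC×2, nGC×2, ngC×2
NnggCc gametes: NgC×2, Ngc×2, ngC×2, ngc×2
NnGgCC×NnggCc grid (8·8=64): NNGgCC=4 NNGgCc=4 NNggCC=4 NNggCc=4 NnGgCC=8 NnGgCc=8 NnggCC=8 NnggCc=8 nnGgCC=4 nnGgCc=4 nnggCC=4 nnggCc=4
NNGgCC hits 4/64; gcd=4; 4÷4/64÷4 = 1/16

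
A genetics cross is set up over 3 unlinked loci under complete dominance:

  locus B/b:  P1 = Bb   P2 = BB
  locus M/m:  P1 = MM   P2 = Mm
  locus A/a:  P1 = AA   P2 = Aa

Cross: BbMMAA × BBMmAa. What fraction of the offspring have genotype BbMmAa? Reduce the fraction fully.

BbMMAA gametes: BMA×4, bMA×4
BBMmAa gametes: BMA×2, BMa×2, BmA×2, Bma×2
BbMMAA×BBMmAa grid (8·8=64): BBMMAA=8 BBMMAa=8 BBMmAA=8 BBMmAa=8 BbMMAA=8 BbMMAa=8 BbMmAA=8 BbMmAa=8
BbMmAa hits 8/64; gcd=8; 8÷8/64÷8 = 1/8

P(BbMmAa) = 1/8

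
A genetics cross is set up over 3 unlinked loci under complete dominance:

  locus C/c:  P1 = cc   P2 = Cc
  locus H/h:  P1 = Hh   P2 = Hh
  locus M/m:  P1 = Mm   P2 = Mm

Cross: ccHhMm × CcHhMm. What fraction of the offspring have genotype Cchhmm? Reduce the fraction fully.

P(Cchhmm) = 1/32

ccHhMm gametes: cHM×2, cHm×2, chM×2, chm×2
CcHhMm gametes: CHM×1, CHm×1, ChM×1, Chm×1, cHM×1, cHm×1, chM×1, chm×1
ccHhMm×CcHhMm grid (8·8=64): CcHHMM=2 CcHHMm=4 CcHHmm=2 CcHhMM=4 CcHhMm=8 CcHhmm=4 CchhMM=2 CchhMm=4 Cchhmm=2 ccHHMM=2 ccHHMm=4 ccHHmm=2 ccHhMM=4 ccHhMm=8 ccHhmm=4 cchhMM=2 cchhMm=4 cchhmm=2
Cchhmm hits 2/64; gcd=2; 2÷2/64÷2 = 1/32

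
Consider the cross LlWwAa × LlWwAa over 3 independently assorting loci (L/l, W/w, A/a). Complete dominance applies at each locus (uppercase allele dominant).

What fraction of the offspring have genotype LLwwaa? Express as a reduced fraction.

LlWwAa gametes: LWA×1, LWa×1, LwA×1, Lwa×1, lWA×1, lWa×1, lwA×1, lwa×1
LlWwAa gametes: LWA×1, LWa×1, LwA×1, Lwa×1, lWA×1, lWa×1, lwA×1, lwa×1
LlWwAa×LlWwAa grid (8·8=64): LLWWAA=1 LLWWAa=2 LLWWaa=1 LLWwAA=2 LLWwAa=4 LLWwaa=2 LLwwAA=1 LLwwAa=2 LLwwaa=1 LlWWAA=2 LlWWAa=4 LlWWaa=2 LlWwAA=4 LlWwAa=8 LlWwaa=4 LlwwAA=2 LlwwAa=4 Llwwaa=2 llWWAA=1 llWWAa=2 llWWaa=1 llWwAA=2 llWwAa=4 llWwaa=2 llwwAA=1 llwwAa=2 llwwaa=1
LLwwaa hits 1/64; gcd=1; 1÷1/64÷1 = 1/64

P(LLwwaa) = 1/64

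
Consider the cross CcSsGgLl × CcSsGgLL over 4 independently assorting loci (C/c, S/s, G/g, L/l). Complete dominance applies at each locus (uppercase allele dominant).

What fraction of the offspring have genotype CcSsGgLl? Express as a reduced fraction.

CcSsGgLl gametes: CSGL×1, CSGl×1, CSgL×1, CSgl×1, CsGL×1, CsGl×1, CsgL×1, Csgl×1, cSGL×1, cSGl×1, cSgL×1, cSgl×1, csGL×1, csGl×1, csgL×1, csgl×1
CcSsGgLL gametes: CSGL×2, CSgL×2, CsGL×2, CsgL×2, cSGL×2, cSgL×2, csGL×2, csgL×2
CcSsGgLl×CcSsGgLL grid (16·16=256): CCSSGGLL=2 CCSSGGLl=2 CCSSGgLL=4 CCSSGgLl=4 CCSSggLL=2 CCSSggLl=2 CCSsGGLL=4 CCSsGGLl=4 CCSsGgLL=8 CCSsGgLl=8 CCSsggLL=4 CCSsggLl=4 CCssGGLL=2 CCssGGLl=2 CCssGgLL=4 CCssGgLl=4 CCssggLL=2 CCssggLl=2 CcSSGGLL=4 CcSSGGLl=4 CcSSGgLL=8 CcSSGgLl=8 CcSSggLL=4 CcSSggLl=4 CcSsGGLL=8 CcSsGGLl=8 CcSsGgLL=16 CcSsGgLl=16 CcSsggLL=8 CcSsggLl=8 CcssGGLL=4 CcssGGLl=4 CcssGgLL=8 CcssGgLl=8 CcssggLL=4 CcssggLl=4 ccSSGGLL=2 ccSSGGLl=2 ccSSGgLL=4 ccSSGgLl=4 ccSSggLL=2 ccSSggLl=2 ccSsGGLL=4 ccSsGGLl=4 ccSsGgLL=8 ccSsGgLl=8 ccSsggLL=4 ccSsggLl=4 ccssGGLL=2 ccssGGLl=2 ccssGgLL=4 ccssGgLl=4 ccssggLL=2 ccssggLl=2
CcSsGgLl hits 16/256; gcd=16; 16÷16/256÷16 = 1/16

P(CcSsGgLl) = 1/16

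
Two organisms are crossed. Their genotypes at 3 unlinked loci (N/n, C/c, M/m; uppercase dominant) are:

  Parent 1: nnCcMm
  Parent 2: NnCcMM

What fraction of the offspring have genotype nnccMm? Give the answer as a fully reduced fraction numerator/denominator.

P(nnccMm) = 1/16

nnCcMm gametes: nCM×2, nCm×2, ncM×2, ncm×2
NnCcMM gametes: NCM×2, NcM×2, nCM×2, ncM×2
nnCcMm×NnCcMM grid (8·8=64): NnCCMM=4 NnCCMm=4 NnCcMM=8 NnCcMm=8 NnccMM=4 NnccMm=4 nnCCMM=4 nnCCMm=4 nnCcMM=8 nnCcMm=8 nnccMM=4 nnccMm=4
nnccMm hits 4/64; gcd=4; 4÷4/64÷4 = 1/16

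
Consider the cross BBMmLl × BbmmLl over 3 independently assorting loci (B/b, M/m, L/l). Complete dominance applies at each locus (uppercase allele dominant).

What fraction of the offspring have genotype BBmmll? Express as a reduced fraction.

P(BBmmll) = 1/16

BBMmLl gametes: BML×2, BMl×2, BmL×2, Bml×2
BbmmLl gametes: BmL×2, Bml×2, bmL×2, bml×2
BBMmLl×BbmmLl grid (8·8=64): BBMmLL=4 BBMmLl=8 BBMmll=4 BBmmLL=4 BBmmLl=8 BBmmll=4 BbMmLL=4 BbMmLl=8 BbMmll=4 BbmmLL=4 BbmmLl=8 Bbmmll=4
BBmmll hits 4/64; gcd=4; 4÷4/64÷4 = 1/16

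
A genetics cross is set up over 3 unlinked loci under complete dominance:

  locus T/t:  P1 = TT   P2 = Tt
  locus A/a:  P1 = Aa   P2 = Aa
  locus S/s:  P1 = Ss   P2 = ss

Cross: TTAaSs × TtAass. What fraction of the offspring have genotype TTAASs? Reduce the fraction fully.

TTAaSs gametes: TAS×2, TAs×2, TaS×2, Tas×2
TtAass gametes: TAs×2, Tas×2, tAs×2, tas×2
TTAaSs×TtAass grid (8·8=64): TTAASs=4 TTAAss=4 TTAaSs=8 TTAass=8 TTaaSs=4 TTaass=4 TtAASs=4 TtAAss=4 TtAaSs=8 TtAass=8 TtaaSs=4 Ttaass=4
TTAASs hits 4/64; gcd=4; 4÷4/64÷4 = 1/16

P(TTAASs) = 1/16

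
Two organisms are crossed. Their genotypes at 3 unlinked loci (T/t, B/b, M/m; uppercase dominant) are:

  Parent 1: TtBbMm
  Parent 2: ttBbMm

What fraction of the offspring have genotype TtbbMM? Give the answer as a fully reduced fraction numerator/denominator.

TtBbMm gametes: TBM×1, TBm×1, TbM×1, Tbm×1, tBM×1, tBm×1, tbM×1, tbm×1
ttBbMm gametes: tBM×2, tBm×2, tbM×2, tbm×2
TtBbMm×ttBbMm grid (8·8=64): TtBBMM=2 TtBBMm=4 TtBBmm=2 TtBbMM=4 TtBbMm=8 TtBbmm=4 TtbbMM=2 TtbbMm=4 Ttbbmm=2 ttBBMM=2 ttBBMm=4 ttBBmm=2 ttBbMM=4 ttBbMm=8 ttBbmm=4 ttbbMM=2 ttbbMm=4 ttbbmm=2
TtbbMM hits 2/64; gcd=2; 2÷2/64÷2 = 1/32

P(TtbbMM) = 1/32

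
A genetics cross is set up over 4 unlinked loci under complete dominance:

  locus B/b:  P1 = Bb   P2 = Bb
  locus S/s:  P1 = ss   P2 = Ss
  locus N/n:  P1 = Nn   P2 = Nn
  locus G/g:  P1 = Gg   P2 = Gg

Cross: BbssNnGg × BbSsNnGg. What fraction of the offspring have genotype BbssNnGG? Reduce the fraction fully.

BbssNnGg gametes: BsNG×2, BsNg×2, BsnG×2, Bsng×2, bsNG×2, bsNg×2, bsnG×2, bsng×2
BbSsNnGg gametes: BSNG×1, BSNg×1, BSnG×1, BSng×1, BsNG×1, BsNg×1, BsnG×1, Bsng×1, bSNG×1, bSNg×1, bSnG×1, bSng×1, bsNG×1, bsNg×1, bsnG×1, bsng×1
BbssNnGg×BbSsNnGg grid (16·16=256): BBSsNNGG=2 BBSsNNGg=4 BBSsNNgg=2 BBSsNnGG=4 BBSsNnGg=8 BBSsNngg=4 BBSsnnGG=2 BBSsnnGg=4 BBSsnngg=2 BBssNNGG=2 BBssNNGg=4 BBssNNgg=2 BBssNnGG=4 BBssNnGg=8 BBssNngg=4 BBssnnGG=2 BBssnnGg=4 BBssnngg=2 BbSsNNGG=4 BbSsNNGg=8 BbSsNNgg=4 BbSsNnGG=8 BbSsNnGg=16 BbSsNngg=8 BbSsnnGG=4 BbSsnnGg=8 BbSsnngg=4 BbssNNGG=4 BbssNNGg=8 BbssNNgg=4 BbssNnGG=8 BbssNnGg=16 BbssNngg=8 BbssnnGG=4 BbssnnGg=8 Bbssnngg=4 bbSsNNGG=2 bbSsNNGg=4 bbSsNNgg=2 bbSsNnGG=4 bbSsNnGg=8 bbSsNngg=4 bbSsnnGG=2 bbSsnnGg=4 bbSsnngg=2 bbssNNGG=2 bbssNNGg=4 bbssNNgg=2 bbssNnGG=4 bbssNnGg=8 bbssNngg=4 bbssnnGG=2 bbssnnGg=4 bbssnngg=2
BbssNnGG hits 8/256; gcd=8; 8÷8/256÷8 = 1/32

P(BbssNnGG) = 1/32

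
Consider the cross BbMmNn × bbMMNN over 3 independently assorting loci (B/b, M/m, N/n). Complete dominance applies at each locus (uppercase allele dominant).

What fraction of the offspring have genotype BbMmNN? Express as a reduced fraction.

BbMmNn gametes: BMN×1, BMn×1, BmN×1, Bmn×1, bMN×1, bMn×1, bmN×1, bmn×1
bbMMNN gametes: bMN×8
BbMmNn×bbMMNN grid (8·8=64): BbMMNN=8 BbMMNn=8 BbMmNN=8 BbMmNn=8 bbMMNN=8 bbMMNn=8 bbMmNN=8 bbMmNn=8
BbMmNN hits 8/64; gcd=8; 8÷8/64÷8 = 1/8

P(BbMmNN) = 1/8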